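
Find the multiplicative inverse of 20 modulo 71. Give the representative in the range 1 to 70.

71 = 3·20 + 11
20 = 1·11 + 9
11 = 1·9 + 2
9 = 4·2 + 1
2 = 2·1 + 0
Back-substituting gives 20·32 ≡ 1 (mod 71).

32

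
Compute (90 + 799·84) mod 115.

799·84 = 67116.
Dividing 67116 by 115 gives quotient 583 and remainder 71.
(90 + 71) mod 115 = 46.

46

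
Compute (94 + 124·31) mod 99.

77

124·31 = 3844.
3844 mod 99 = 82 (since 38·99 = 3762).
(94 + 82) mod 99 = 77.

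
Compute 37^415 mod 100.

93

Successive squares of 37 mod 100: 37^1≡37, 37^2≡69, 37^4≡61, 37^8≡21, 37^16≡41, 37^32≡81, 37^64≡61, 37^128≡21, 37^256≡41.
Since 415 = 1 + 2 + 4 + 8 + 16 + 128 + 256 in binary, 37^415 ≡ 37·69·61·21·41·21·41 ≡ 93 (mod 100).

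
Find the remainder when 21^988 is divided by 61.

13

By repeated squaring mod 61: 21^1≡21, 21^2≡14, 21^4≡13, 21^8≡47, 21^16≡13, 21^32≡47, 21^64≡13, 21^128≡47, 21^256≡13, 21^512≡47.
988 = 4 + 8 + 16 + 64 + 128 + 256 + 512, so 21^988 ≡ 13·47·13·13·47·13·47 ≡ 13 (mod 61).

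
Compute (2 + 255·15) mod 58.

255·15 = 3825.
3825 mod 58 = 55 (since 65·58 = 3770).
(2 + 55) mod 58 = 57.

57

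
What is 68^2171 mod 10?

2

Powers of 8 mod 10 repeat with period 4: 8, 4, 2, 6.
2171 mod 4 = 3, so the last digit matches 8^3 = 2.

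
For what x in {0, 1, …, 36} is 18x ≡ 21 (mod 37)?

32

18⁻¹ ≡ 35 (mod 37) because 18·35 = 630 = 17·37 + 1.
Multiplying both sides by 35: x ≡ 35·21 = 735 ≡ 32 (mod 37).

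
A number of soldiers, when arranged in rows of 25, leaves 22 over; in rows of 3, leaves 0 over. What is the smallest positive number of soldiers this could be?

72

x ≡ 0 (mod 3) gives x ∈ {0, 3, 6, 9, 12, 15, 18, 21, …}.
The first of these with x mod 25 = 22 is 72.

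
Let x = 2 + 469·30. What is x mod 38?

12

469·30 = 14070.
14070 − 370·38 = 10, so 14070 ≡ 10 (mod 38).
(2 + 10) mod 38 = 12.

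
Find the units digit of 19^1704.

1

Powers of 9 mod 10 repeat with period 2: 9, 1.
1704 mod 2 = 0, so the last digit matches 9^2 = 1.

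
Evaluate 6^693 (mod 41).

Successive squares of 6 mod 41: 6^1≡6, 6^2≡36, 6^4≡25, 6^8≡10, 6^16≡18, 6^32≡37, 6^64≡16, 6^128≡10, 6^256≡18, 6^512≡37.
693 = 1 + 4 + 16 + 32 + 128 + 512, so 6^693 ≡ 6·25·18·37·10·37 ≡ 24 (mod 41).

24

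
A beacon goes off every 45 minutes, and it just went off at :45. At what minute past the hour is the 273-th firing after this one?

273·45 = 12285.
12285 = 204·60 + 45, so 12285 mod 60 = 45.
(45 + 45) mod 60 = 30.

30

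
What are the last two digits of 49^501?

49

Successive squares of 49 mod 100: 49^1≡49, 49^2≡1, 49^4≡1, 49^8≡1, 49^16≡1, 49^32≡1, 49^64≡1, 49^128≡1, 49^256≡1.
501 = 1 + 4 + 16 + 32 + 64 + 128 + 256, so 49^501 ≡ 49·1·1·1·1·1·1 ≡ 49 (mod 100).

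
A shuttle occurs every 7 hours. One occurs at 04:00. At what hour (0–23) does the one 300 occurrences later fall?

16

300·7 = 2100.
Dividing 2100 by 24 gives quotient 87 and remainder 12.
(4 + 12) mod 24 = 16.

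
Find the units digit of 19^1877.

The units digit of 19^n cycles with period 2: 9, 1, …
1877 leaves remainder 1 on division by 2, so 19^1877 ends in 9.

9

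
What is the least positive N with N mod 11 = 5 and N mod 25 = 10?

60

x ≡ 5 (mod 11) gives x ∈ {5, 16, 27, 38, 49, 60}.
The first of these with x mod 25 = 10 is 60.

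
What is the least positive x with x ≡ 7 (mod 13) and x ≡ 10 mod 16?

x ≡ 7 (mod 13) gives x ∈ {7, 20, 33, 46, 59, 72, 85, 98, …}.
The first of these with x mod 16 = 10 is 202.

202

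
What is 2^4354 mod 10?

The units digit of 2^n cycles with period 4: 2, 4, 8, 6, …
4354 leaves remainder 2 on division by 4, so 2^4354 ends in 4.

4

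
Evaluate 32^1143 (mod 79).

By repeated squaring mod 79: 32^1≡32, 32^2≡76, 32^4≡9, 32^8≡2, 32^16≡4, 32^32≡16, 32^64≡19, 32^128≡45, 32^256≡50, 32^512≡51, 32^1024≡73.
Since 1143 = 1 + 2 + 4 + 16 + 32 + 64 + 1024 in binary, 32^1143 ≡ 32·76·9·4·16·19·73 ≡ 18 (mod 79).

18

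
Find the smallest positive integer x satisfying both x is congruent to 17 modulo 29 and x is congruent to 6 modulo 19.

x ≡ 6 (mod 19) gives x ∈ {6, 25, 44, 63, 82, 101, 120, 139, …}.
The first of these with x mod 29 = 17 is 481.

481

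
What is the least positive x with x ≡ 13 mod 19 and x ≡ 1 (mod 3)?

13

x ≡ 1 (mod 3) gives x ∈ {1, 4, 7, 10, 13}.
The first of these with x mod 19 = 13 is 13.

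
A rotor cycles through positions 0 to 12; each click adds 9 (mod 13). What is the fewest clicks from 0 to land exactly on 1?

13 = 1·9 + 4
9 = 2·4 + 1
4 = 4·1 + 0
Back-substituting gives 9·3 ≡ 1 (mod 13).

3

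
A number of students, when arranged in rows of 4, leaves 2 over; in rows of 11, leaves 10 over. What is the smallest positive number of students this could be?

Since 11·3 ≡ 1 (mod 4), take x = 10 + 11·((2−10)·3 mod 4) = 10 + 11·0 = 10.
Check: 10 mod 4 = 2, 10 mod 11 = 10.

10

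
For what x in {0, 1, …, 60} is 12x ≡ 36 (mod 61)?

3

The inverse of 12 mod 61 is 56 (since 12·56 = 672 ≡ 1).
Multiplying both sides by 56: x ≡ 56·36 = 2016 ≡ 3 (mod 61).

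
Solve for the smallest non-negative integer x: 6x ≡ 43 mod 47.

6⁻¹ ≡ 8 (mod 47) because 6·8 = 48 = 1·47 + 1.
Multiplying both sides by 8: x ≡ 8·43 = 344 ≡ 15 (mod 47).

15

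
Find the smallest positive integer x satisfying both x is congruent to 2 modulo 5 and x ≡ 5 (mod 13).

57

Since 13·2 ≡ 1 (mod 5), take x = 5 + 13·((2−5)·2 mod 5) = 5 + 13·4 = 57.
Check: 57 mod 5 = 2, 57 mod 13 = 5.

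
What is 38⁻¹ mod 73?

25

73 = 1·38 + 35
38 = 1·35 + 3
35 = 11·3 + 2
3 = 1·2 + 1
2 = 2·1 + 0
Back-substituting gives 38·25 ≡ 1 (mod 73).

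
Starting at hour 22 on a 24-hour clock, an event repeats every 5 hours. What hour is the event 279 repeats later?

279·5 = 1395.
1395 = 58·24 + 3, so 1395 mod 24 = 3.
(22 + 3) mod 24 = 1.

1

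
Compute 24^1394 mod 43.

Successive squares of 24 mod 43: 24^1≡24, 24^2≡17, 24^4≡31, 24^8≡15, 24^16≡10, 24^32≡14, 24^64≡24, 24^128≡17, 24^256≡31, 24^512≡15, 24^1024≡10.
Since 1394 = 2 + 16 + 32 + 64 + 256 + 1024 in binary, 24^1394 ≡ 17·10·14·24·31·10 ≡ 15 (mod 43).

15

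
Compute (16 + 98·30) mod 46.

12

98·30 = 2940.
2940 = 63·46 + 42, so 2940 mod 46 = 42.
(16 + 42) mod 46 = 12.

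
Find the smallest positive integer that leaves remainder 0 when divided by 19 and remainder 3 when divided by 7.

38

Since 7·11 ≡ 1 (mod 19), take x = 3 + 7·((0−3)·11 mod 19) = 3 + 7·5 = 38.
Check: 38 mod 19 = 0, 38 mod 7 = 3.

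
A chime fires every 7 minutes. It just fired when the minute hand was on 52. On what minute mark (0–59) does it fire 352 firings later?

56

352·7 = 2464.
2464 mod 60 = 4 (since 41·60 = 2460).
(52 + 4) mod 60 = 56.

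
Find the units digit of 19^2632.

1

The units digit of 19^n cycles with period 2: 9, 1, …
2632 mod 2 = 0, so the last digit matches 9^2 = 1.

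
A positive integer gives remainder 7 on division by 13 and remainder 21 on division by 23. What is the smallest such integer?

228

x ≡ 7 (mod 13) gives x ∈ {7, 20, 33, 46, 59, 72, 85, 98, …}.
The first of these with x mod 23 = 21 is 228.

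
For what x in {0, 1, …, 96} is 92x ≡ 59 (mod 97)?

27

92⁻¹ ≡ 58 (mod 97) because 92·58 = 5336 = 55·97 + 1.
So x ≡ 58·59 = 3422 ≡ 27 (mod 97).
Check: 92·27 = 2484 = 25·97 + 59.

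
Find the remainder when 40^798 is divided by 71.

5

Successive squares of 40 mod 71: 40^1≡40, 40^2≡38, 40^4≡24, 40^8≡8, 40^16≡64, 40^32≡49, 40^64≡58, 40^128≡27, 40^256≡19, 40^512≡6.
798 = 2 + 4 + 8 + 16 + 256 + 512, so 40^798 ≡ 38·24·8·64·19·6 ≡ 5 (mod 71).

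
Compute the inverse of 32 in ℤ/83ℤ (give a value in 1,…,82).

32·13 = 416 = 5·83 + 1, so 32⁻¹ ≡ 13 (mod 83).

13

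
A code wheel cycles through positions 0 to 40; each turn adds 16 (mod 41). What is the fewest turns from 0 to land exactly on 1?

18

16·18 = 288 = 7·41 + 1, so 16⁻¹ ≡ 18 (mod 41).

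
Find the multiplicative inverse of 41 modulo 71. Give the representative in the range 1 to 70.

71 = 1·41 + 30
41 = 1·30 + 11
30 = 2·11 + 8
11 = 1·8 + 3
8 = 2·3 + 2
3 = 1·2 + 1
2 = 2·1 + 0
Back-substituting gives 41·26 ≡ 1 (mod 71).

26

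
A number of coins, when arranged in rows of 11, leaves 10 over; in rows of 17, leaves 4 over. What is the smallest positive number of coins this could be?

x ≡ 10 (mod 11) gives x ∈ {10, 21}.
The first of these with x mod 17 = 4 is 21.

21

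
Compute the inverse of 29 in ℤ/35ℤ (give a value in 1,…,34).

29

29·29 = 841 = 24·35 + 1, so 29⁻¹ ≡ 29 (mod 35).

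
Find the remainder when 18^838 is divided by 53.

Successive squares of 18 mod 53: 18^1≡18, 18^2≡6, 18^4≡36, 18^8≡24, 18^16≡46, 18^32≡49, 18^64≡16, 18^128≡44, 18^256≡28, 18^512≡42.
Since 838 = 2 + 4 + 64 + 256 + 512 in binary, 18^838 ≡ 6·36·16·28·42 ≡ 4 (mod 53).

4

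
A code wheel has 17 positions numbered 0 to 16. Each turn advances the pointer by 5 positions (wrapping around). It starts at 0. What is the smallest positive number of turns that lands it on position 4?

5⁻¹ ≡ 7 (mod 17) because 5·7 = 35 = 2·17 + 1.
So x ≡ 7·4 = 28 ≡ 11 (mod 17).
Check: 5·11 = 55 = 3·17 + 4.

11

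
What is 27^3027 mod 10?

3

Last digits of 7^n: 7, 9, 3, 1 (period 4).
3027 mod 4 = 3, so the last digit matches 7^3 = 3.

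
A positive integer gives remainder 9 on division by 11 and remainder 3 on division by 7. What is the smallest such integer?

x ≡ 3 (mod 7) gives x ∈ {3, 10, 17, 24, 31}.
The first of these with x mod 11 = 9 is 31.

31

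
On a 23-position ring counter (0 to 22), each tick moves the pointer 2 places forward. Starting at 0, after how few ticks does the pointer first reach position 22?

11

The inverse of 2 mod 23 is 12 (since 2·12 = 24 ≡ 1).
Multiplying both sides by 12: x ≡ 12·22 = 264 ≡ 11 (mod 23).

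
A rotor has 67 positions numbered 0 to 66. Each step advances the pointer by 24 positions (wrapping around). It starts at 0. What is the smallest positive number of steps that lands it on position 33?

24⁻¹ ≡ 14 (mod 67) because 24·14 = 336 = 5·67 + 1.
So x ≡ 14·33 = 462 ≡ 60 (mod 67).

60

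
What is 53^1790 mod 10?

9

The units digit of 53^n cycles with period 4: 3, 9, 7, 1, …
1790 leaves remainder 2 on division by 4, so 53^1790 ends in 9.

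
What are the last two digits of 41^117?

By repeated squaring mod 100: 41^1≡41, 41^2≡81, 41^4≡61, 41^8≡21, 41^16≡41, 41^32≡81, 41^64≡61.
Since 117 = 1 + 4 + 16 + 32 + 64 in binary, 41^117 ≡ 41·61·41·81·61 ≡ 81 (mod 100).

81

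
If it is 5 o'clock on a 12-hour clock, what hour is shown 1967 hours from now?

4

1967 = 163·12 + 11, so 1967 mod 12 = 11.
5 + 11 → 4 on a 12-hour dial.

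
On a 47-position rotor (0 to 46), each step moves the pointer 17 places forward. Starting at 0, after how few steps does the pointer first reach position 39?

17⁻¹ ≡ 36 (mod 47) because 17·36 = 612 = 13·47 + 1.
Multiplying both sides by 36: x ≡ 36·39 = 1404 ≡ 41 (mod 47).

41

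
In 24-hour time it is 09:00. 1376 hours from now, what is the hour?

Dividing 1376 by 24 gives quotient 57 and remainder 8.
(9 + 8) mod 24 = 17.

17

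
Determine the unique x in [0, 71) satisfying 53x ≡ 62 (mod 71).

36

53⁻¹ ≡ 67 (mod 71) because 53·67 = 3551 = 50·71 + 1.
So x ≡ 67·62 = 4154 ≡ 36 (mod 71).
Check: 53·36 = 1908 = 26·71 + 62.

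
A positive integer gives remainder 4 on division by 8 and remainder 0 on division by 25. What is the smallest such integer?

Since 25·1 ≡ 1 (mod 8), take x = 0 + 25·((4−0)·1 mod 8) = 0 + 25·4 = 100.
Check: 100 mod 8 = 4, 100 mod 25 = 0.

100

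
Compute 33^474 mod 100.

29

Successive squares of 33 mod 100: 33^1≡33, 33^2≡89, 33^4≡21, 33^8≡41, 33^16≡81, 33^32≡61, 33^64≡21, 33^128≡41, 33^256≡81.
474 = 2 + 8 + 16 + 64 + 128 + 256, so 33^474 ≡ 89·41·81·21·41·81 ≡ 29 (mod 100).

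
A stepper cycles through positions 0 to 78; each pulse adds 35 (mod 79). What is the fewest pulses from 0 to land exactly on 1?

70

79 = 2·35 + 9
35 = 3·9 + 8
9 = 1·8 + 1
8 = 8·1 + 0
Back-substituting gives 35·70 ≡ 1 (mod 79).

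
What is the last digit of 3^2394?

The units digit of 3^n cycles with period 4: 3, 9, 7, 1, …
2394 leaves remainder 2 on division by 4, so 3^2394 ends in 9.

9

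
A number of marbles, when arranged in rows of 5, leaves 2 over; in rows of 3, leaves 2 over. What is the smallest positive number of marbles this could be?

Since 3·2 ≡ 1 (mod 5), take x = 2 + 3·((2−2)·2 mod 5) = 2 + 3·0 = 2.
Check: 2 mod 5 = 2, 2 mod 3 = 2.

2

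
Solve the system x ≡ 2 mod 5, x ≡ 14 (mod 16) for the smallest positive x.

Since 16·1 ≡ 1 (mod 5), take x = 14 + 16·((2−14)·1 mod 5) = 14 + 16·3 = 62.
Check: 62 mod 5 = 2, 62 mod 16 = 14.

62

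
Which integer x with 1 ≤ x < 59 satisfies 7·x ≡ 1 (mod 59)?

59 = 8·7 + 3
7 = 2·3 + 1
3 = 3·1 + 0
Back-substituting gives 7·17 ≡ 1 (mod 59).

17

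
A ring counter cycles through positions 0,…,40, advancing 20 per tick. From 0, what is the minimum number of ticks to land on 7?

27

20⁻¹ ≡ 39 (mod 41) because 20·39 = 780 = 19·41 + 1.
So x ≡ 39·7 = 273 ≡ 27 (mod 41).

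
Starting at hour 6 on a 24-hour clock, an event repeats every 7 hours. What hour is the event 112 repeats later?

22

112·7 = 784.
784 = 32·24 + 16, so 784 mod 24 = 16.
(6 + 16) mod 24 = 22.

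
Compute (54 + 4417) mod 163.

70

Dividing 4417 by 163 gives quotient 27 and remainder 16.
(54 + 16) mod 163 = 70.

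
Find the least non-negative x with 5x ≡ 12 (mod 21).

15

The inverse of 5 mod 21 is 17 (since 5·17 = 85 ≡ 1).
So x ≡ 17·12 = 204 ≡ 15 (mod 21).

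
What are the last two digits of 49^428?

By repeated squaring mod 100: 49^1≡49, 49^2≡1, 49^4≡1, 49^8≡1, 49^16≡1, 49^32≡1, 49^64≡1, 49^128≡1, 49^256≡1.
Since 428 = 4 + 8 + 32 + 128 + 256 in binary, 49^428 ≡ 1·1·1·1·1 ≡ 1 (mod 100).

01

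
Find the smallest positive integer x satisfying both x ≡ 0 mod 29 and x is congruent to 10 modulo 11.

87

x ≡ 10 (mod 11) gives x ∈ {10, 21, 32, 43, 54, 65, 76, 87}.
The first of these with x mod 29 = 0 is 87.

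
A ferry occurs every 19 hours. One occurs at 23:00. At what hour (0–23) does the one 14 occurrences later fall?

1

14·19 = 266.
266 mod 24 = 2 (since 11·24 = 264).
(23 + 2) mod 24 = 1.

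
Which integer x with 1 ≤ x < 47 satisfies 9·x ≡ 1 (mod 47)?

47 = 5·9 + 2
9 = 4·2 + 1
2 = 2·1 + 0
Back-substituting gives 9·21 ≡ 1 (mod 47).

21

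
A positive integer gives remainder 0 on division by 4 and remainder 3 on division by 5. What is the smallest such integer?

x ≡ 0 (mod 4) gives x ∈ {0, 4, 8}.
The first of these with x mod 5 = 3 is 8.

8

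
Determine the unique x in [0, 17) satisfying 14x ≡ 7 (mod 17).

The inverse of 14 mod 17 is 11 (since 14·11 = 154 ≡ 1).
Multiplying both sides by 11: x ≡ 11·7 = 77 ≡ 9 (mod 17).

9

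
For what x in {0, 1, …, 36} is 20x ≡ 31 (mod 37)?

33

The inverse of 20 mod 37 is 13 (since 20·13 = 260 ≡ 1).
So x ≡ 13·31 = 403 ≡ 33 (mod 37).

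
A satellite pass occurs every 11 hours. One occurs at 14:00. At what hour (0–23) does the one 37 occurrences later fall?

13

37·11 = 407.
407 = 16·24 + 23, so 407 mod 24 = 23.
(14 + 23) mod 24 = 13.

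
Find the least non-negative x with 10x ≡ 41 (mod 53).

10⁻¹ ≡ 16 (mod 53) because 10·16 = 160 = 3·53 + 1.
So x ≡ 16·41 = 656 ≡ 20 (mod 53).

20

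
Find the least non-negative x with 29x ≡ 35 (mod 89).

81

29⁻¹ ≡ 43 (mod 89) because 29·43 = 1247 = 14·89 + 1.
So x ≡ 43·35 = 1505 ≡ 81 (mod 89).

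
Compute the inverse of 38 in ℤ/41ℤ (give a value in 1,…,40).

27

38·27 = 1026 = 25·41 + 1, so 38⁻¹ ≡ 27 (mod 41).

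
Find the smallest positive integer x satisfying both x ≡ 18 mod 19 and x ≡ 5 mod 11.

x ≡ 5 (mod 11) gives x ∈ {5, 16, 27, 38, 49, 60, 71, 82, …}.
The first of these with x mod 19 = 18 is 170.

170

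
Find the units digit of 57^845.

Powers of 7 mod 10 repeat with period 4: 7, 9, 3, 1.
845 mod 4 = 1, so the last digit matches 7^1 = 7.

7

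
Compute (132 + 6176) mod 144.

116

6176 mod 144 = 128 (since 42·144 = 6048).
(132 + 128) mod 144 = 116.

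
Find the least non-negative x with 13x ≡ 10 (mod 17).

13⁻¹ ≡ 4 (mod 17) because 13·4 = 52 = 3·17 + 1.
So x ≡ 4·10 = 40 ≡ 6 (mod 17).
Check: 13·6 = 78 = 4·17 + 10.

6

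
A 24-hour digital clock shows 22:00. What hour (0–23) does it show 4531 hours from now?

Dividing 4531 by 24 gives quotient 188 and remainder 19.
(22 + 19) mod 24 = 17.

17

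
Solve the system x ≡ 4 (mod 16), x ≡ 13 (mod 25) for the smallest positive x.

x ≡ 4 (mod 16) gives x ∈ {4, 20, 36, 52, 68, 84, 100, 116, …}.
The first of these with x mod 25 = 13 is 388.

388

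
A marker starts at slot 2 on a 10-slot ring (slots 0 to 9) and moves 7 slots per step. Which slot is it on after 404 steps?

0

404·7 = 2828.
2828 mod 10 = 8 (since 282·10 = 2820).
(2 + 8) mod 10 = 0.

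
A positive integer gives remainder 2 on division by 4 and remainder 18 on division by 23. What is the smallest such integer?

x ≡ 2 (mod 4) gives x ∈ {2, 6, 10, 14, 18}.
The first of these with x mod 23 = 18 is 18.

18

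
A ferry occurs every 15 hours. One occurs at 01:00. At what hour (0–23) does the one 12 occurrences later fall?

12·15 = 180.
Dividing 180 by 24 gives quotient 7 and remainder 12.
(1 + 12) mod 24 = 13.

13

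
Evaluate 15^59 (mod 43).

Successive squares of 15 mod 43: 15^1≡15, 15^2≡10, 15^4≡14, 15^8≡24, 15^16≡17, 15^32≡31.
Since 59 = 1 + 2 + 8 + 16 + 32 in binary, 15^59 ≡ 15·10·24·17·31 ≡ 40 (mod 43).

40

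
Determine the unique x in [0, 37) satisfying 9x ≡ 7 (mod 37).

9

The inverse of 9 mod 37 is 33 (since 9·33 = 297 ≡ 1).
So x ≡ 33·7 = 231 ≡ 9 (mod 37).
Check: 9·9 = 81 = 2·37 + 7.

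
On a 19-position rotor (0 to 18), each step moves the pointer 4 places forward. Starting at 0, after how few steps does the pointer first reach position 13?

8

4⁻¹ ≡ 5 (mod 19) because 4·5 = 20 = 1·19 + 1.
Multiplying both sides by 5: x ≡ 5·13 = 65 ≡ 8 (mod 19).
Check: 4·8 = 32 = 1·19 + 13.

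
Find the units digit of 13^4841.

3

The units digit of 13^n cycles with period 4: 3, 9, 7, 1, …
4841 mod 4 = 1, so the last digit matches 3^1 = 3.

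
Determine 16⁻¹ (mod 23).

23 = 1·16 + 7
16 = 2·7 + 2
7 = 3·2 + 1
2 = 2·1 + 0
Back-substituting gives 16·13 ≡ 1 (mod 23).

13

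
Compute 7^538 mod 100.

49

Square-and-reduce mod 100: 7^1≡7, 7^2≡49, 7^4≡1, 7^8≡1, 7^16≡1, 7^32≡1, 7^64≡1, 7^128≡1, 7^256≡1, 7^512≡1.
Since 538 = 2 + 8 + 16 + 512 in binary, 7^538 ≡ 49·1·1·1 ≡ 49 (mod 100).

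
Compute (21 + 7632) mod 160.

133

7632 − 47·160 = 112, so 7632 ≡ 112 (mod 160).
(21 + 112) mod 160 = 133.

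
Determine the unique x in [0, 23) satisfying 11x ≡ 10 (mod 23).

3

The inverse of 11 mod 23 is 21 (since 11·21 = 231 ≡ 1).
Multiplying both sides by 21: x ≡ 21·10 = 210 ≡ 3 (mod 23).
Check: 11·3 = 33 = 1·23 + 10.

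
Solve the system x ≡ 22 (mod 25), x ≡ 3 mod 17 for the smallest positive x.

Since 17·3 ≡ 1 (mod 25), take x = 3 + 17·((22−3)·3 mod 25) = 3 + 17·7 = 122.
Check: 122 mod 25 = 22, 122 mod 17 = 3.

122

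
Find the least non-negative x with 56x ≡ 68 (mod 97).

56⁻¹ ≡ 26 (mod 97) because 56·26 = 1456 = 15·97 + 1.
So x ≡ 26·68 = 1768 ≡ 22 (mod 97).

22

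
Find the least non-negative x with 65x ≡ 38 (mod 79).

The inverse of 65 mod 79 is 62 (since 65·62 = 4030 ≡ 1).
Multiplying both sides by 62: x ≡ 62·38 = 2356 ≡ 65 (mod 79).
Check: 65·65 = 4225 = 53·79 + 38.

65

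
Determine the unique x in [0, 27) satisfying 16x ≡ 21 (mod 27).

The inverse of 16 mod 27 is 22 (since 16·22 = 352 ≡ 1).
So x ≡ 22·21 = 462 ≡ 3 (mod 27).
Check: 16·3 = 48 = 1·27 + 21.

3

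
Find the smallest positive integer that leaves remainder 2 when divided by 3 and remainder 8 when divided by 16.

8

x ≡ 2 (mod 3) gives x ∈ {2, 5, 8}.
The first of these with x mod 16 = 8 is 8.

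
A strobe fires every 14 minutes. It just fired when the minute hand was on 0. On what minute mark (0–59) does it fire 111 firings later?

54

111·14 = 1554.
Dividing 1554 by 60 gives quotient 25 and remainder 54.
(0 + 54) mod 60 = 54.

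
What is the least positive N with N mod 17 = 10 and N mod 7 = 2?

x ≡ 2 (mod 7) gives x ∈ {2, 9, 16, 23, 30, 37, 44}.
The first of these with x mod 17 = 10 is 44.

44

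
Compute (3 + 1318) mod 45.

16

1318 mod 45 = 13 (since 29·45 = 1305).
(3 + 13) mod 45 = 16.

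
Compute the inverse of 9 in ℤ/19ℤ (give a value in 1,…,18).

19 = 2·9 + 1
9 = 9·1 + 0
Back-substituting gives 9·17 ≡ 1 (mod 19).

17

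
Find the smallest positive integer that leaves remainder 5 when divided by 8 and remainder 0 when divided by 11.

77

x ≡ 5 (mod 8) gives x ∈ {5, 13, 21, 29, 37, 45, 53, 61, …}.
The first of these with x mod 11 = 0 is 77.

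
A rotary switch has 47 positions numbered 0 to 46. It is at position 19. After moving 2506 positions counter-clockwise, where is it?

4

2506 mod 47 = 15 (since 53·47 = 2491).
(19 − 15) mod 47 = 4.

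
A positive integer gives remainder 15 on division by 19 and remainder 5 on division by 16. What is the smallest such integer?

x ≡ 5 (mod 16) gives x ∈ {5, 21, 37, 53}.
The first of these with x mod 19 = 15 is 53.

53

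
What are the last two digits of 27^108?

Successive squares of 27 mod 100: 27^1≡27, 27^2≡29, 27^4≡41, 27^8≡81, 27^16≡61, 27^32≡21, 27^64≡41.
Since 108 = 4 + 8 + 32 + 64 in binary, 27^108 ≡ 41·81·21·41 ≡ 81 (mod 100).

81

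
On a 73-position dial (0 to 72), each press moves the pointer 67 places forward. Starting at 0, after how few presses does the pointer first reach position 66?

The inverse of 67 mod 73 is 12 (since 67·12 = 804 ≡ 1).
So x ≡ 12·66 = 792 ≡ 62 (mod 73).

62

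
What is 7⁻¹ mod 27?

4

27 = 3·7 + 6
7 = 1·6 + 1
6 = 6·1 + 0
Back-substituting gives 7·4 ≡ 1 (mod 27).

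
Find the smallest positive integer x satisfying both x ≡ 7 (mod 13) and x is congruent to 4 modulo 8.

Since 8·5 ≡ 1 (mod 13), take x = 4 + 8·((7−4)·5 mod 13) = 4 + 8·2 = 20.
Check: 20 mod 13 = 7, 20 mod 8 = 4.

20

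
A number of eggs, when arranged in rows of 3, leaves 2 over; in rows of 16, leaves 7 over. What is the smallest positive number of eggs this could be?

23

x ≡ 2 (mod 3) gives x ∈ {2, 5, 8, 11, 14, 17, 20, 23}.
The first of these with x mod 16 = 7 is 23.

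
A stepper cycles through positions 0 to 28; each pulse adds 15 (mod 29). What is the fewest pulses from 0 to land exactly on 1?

29 = 1·15 + 14
15 = 1·14 + 1
14 = 14·1 + 0
Back-substituting gives 15·2 ≡ 1 (mod 29).

2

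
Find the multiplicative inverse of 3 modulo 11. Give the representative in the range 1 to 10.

3·4 = 12 = 1·11 + 1, so 3⁻¹ ≡ 4 (mod 11).

4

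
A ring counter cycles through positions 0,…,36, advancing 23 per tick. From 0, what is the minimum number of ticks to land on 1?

23⁻¹ ≡ 29 (mod 37) because 23·29 = 667 = 18·37 + 1.
So x ≡ 29·1 = 29 ≡ 29 (mod 37).
Check: 23·29 = 667 = 18·37 + 1.

29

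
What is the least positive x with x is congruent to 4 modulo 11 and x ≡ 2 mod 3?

26

x ≡ 2 (mod 3) gives x ∈ {2, 5, 8, 11, 14, 17, 20, 23, …}.
The first of these with x mod 11 = 4 is 26.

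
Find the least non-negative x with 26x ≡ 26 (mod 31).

26⁻¹ ≡ 6 (mod 31) because 26·6 = 156 = 5·31 + 1.
Multiplying both sides by 6: x ≡ 6·26 = 156 ≡ 1 (mod 31).

1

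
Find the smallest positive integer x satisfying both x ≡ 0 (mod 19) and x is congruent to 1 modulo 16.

209

Since 16·6 ≡ 1 (mod 19), take x = 1 + 16·((0−1)·6 mod 19) = 1 + 16·13 = 209.
Check: 209 mod 19 = 0, 209 mod 16 = 1.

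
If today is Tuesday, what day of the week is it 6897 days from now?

Thursday

6897 mod 7 = 2 (since 985·7 = 6895).
Tuesday + 2 days → Thursday.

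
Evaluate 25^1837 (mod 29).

By repeated squaring mod 29: 25^1≡25, 25^2≡16, 25^4≡24, 25^8≡25, 25^16≡16, 25^32≡24, 25^64≡25, 25^128≡16, 25^256≡24, 25^512≡25, 25^1024≡16.
1837 = 1 + 4 + 8 + 32 + 256 + 512 + 1024, so 25^1837 ≡ 25·24·25·24·24·25·16 ≡ 23 (mod 29).

23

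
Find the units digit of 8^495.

2

The units digit of 8^n cycles with period 4: 8, 4, 2, 6, …
495 mod 4 = 3, so the last digit matches 8^3 = 2.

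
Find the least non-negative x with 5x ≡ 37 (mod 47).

45

5⁻¹ ≡ 19 (mod 47) because 5·19 = 95 = 2·47 + 1.
So x ≡ 19·37 = 703 ≡ 45 (mod 47).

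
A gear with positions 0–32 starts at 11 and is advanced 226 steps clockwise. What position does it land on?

Dividing 226 by 33 gives quotient 6 and remainder 28.
(11 + 28) mod 33 = 6.

6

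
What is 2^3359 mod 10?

Powers of 2 mod 10 repeat with period 4: 2, 4, 8, 6.
3359 leaves remainder 3 on division by 4, so 2^3359 ends in 8.

8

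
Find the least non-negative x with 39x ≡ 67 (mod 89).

4

The inverse of 39 mod 89 is 16 (since 39·16 = 624 ≡ 1).
Multiplying both sides by 16: x ≡ 16·67 = 1072 ≡ 4 (mod 89).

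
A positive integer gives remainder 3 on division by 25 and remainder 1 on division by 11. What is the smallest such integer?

x ≡ 1 (mod 11) gives x ∈ {1, 12, 23, 34, 45, 56, 67, 78}.
The first of these with x mod 25 = 3 is 78.

78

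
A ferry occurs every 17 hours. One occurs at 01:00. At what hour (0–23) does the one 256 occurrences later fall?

9

256·17 = 4352.
4352 mod 24 = 8 (since 181·24 = 4344).
(1 + 8) mod 24 = 9.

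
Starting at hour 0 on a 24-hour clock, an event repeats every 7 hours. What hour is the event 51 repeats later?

51·7 = 357.
Dividing 357 by 24 gives quotient 14 and remainder 21.
(0 + 21) mod 24 = 21.

21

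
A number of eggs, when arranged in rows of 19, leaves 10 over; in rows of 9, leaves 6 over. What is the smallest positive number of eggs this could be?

x ≡ 6 (mod 9) gives x ∈ {6, 15, 24, 33, 42, 51, 60, 69, …}.
The first of these with x mod 19 = 10 is 105.

105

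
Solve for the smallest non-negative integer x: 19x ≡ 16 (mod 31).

The inverse of 19 mod 31 is 18 (since 19·18 = 342 ≡ 1).
So x ≡ 18·16 = 288 ≡ 9 (mod 31).
Check: 19·9 = 171 = 5·31 + 16.

9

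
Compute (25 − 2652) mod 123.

2652 − 21·123 = 69, so 2652 ≡ 69 (mod 123).
(25 − 69) mod 123 = 79.

79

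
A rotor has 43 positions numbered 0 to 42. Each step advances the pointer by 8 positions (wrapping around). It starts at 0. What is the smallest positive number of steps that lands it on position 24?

The inverse of 8 mod 43 is 27 (since 8·27 = 216 ≡ 1).
Multiplying both sides by 27: x ≡ 27·24 = 648 ≡ 3 (mod 43).

3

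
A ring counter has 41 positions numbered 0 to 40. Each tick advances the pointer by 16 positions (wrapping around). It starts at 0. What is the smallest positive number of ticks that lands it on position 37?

10

16⁻¹ ≡ 18 (mod 41) because 16·18 = 288 = 7·41 + 1.
Multiplying both sides by 18: x ≡ 18·37 = 666 ≡ 10 (mod 41).
Check: 16·10 = 160 = 3·41 + 37.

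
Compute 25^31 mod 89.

44

By repeated squaring mod 89: 25^1≡25, 25^2≡2, 25^4≡4, 25^8≡16, 25^16≡78.
Since 31 = 1 + 2 + 4 + 8 + 16 in binary, 25^31 ≡ 25·2·4·16·78 ≡ 44 (mod 89).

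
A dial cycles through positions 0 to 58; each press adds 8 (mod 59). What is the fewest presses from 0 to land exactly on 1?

8·37 = 296 = 5·59 + 1, so 8⁻¹ ≡ 37 (mod 59).

37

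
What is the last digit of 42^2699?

Last digits of 2^n: 2, 4, 8, 6 (period 4).
2699 leaves remainder 3 on division by 4, so 42^2699 ends in 8.

8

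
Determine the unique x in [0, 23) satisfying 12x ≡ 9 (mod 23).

18

12⁻¹ ≡ 2 (mod 23) because 12·2 = 24 = 1·23 + 1.
So x ≡ 2·9 = 18 ≡ 18 (mod 23).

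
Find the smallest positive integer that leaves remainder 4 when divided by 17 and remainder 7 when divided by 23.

191

x ≡ 4 (mod 17) gives x ∈ {4, 21, 38, 55, 72, 89, 106, 123, …}.
The first of these with x mod 23 = 7 is 191.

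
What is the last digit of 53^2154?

Powers of 3 mod 10 repeat with period 4: 3, 9, 7, 1.
2154 mod 4 = 2, so the last digit matches 3^2 = 9.

9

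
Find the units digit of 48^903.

2

Last digits of 8^n: 8, 4, 2, 6 (period 4).
903 leaves remainder 3 on division by 4, so 48^903 ends in 2.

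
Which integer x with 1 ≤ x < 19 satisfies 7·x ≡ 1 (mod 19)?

7·11 = 77 = 4·19 + 1, so 7⁻¹ ≡ 11 (mod 19).

11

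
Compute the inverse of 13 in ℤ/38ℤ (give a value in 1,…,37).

3

38 = 2·13 + 12
13 = 1·12 + 1
12 = 12·1 + 0
Back-substituting gives 13·3 ≡ 1 (mod 38).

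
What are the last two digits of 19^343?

59

By repeated squaring mod 100: 19^1≡19, 19^2≡61, 19^4≡21, 19^8≡41, 19^16≡81, 19^32≡61, 19^64≡21, 19^128≡41, 19^256≡81.
343 = 1 + 2 + 4 + 16 + 64 + 256, so 19^343 ≡ 19·61·21·81·21·81 ≡ 59 (mod 100).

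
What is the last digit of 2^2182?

4

Last digits of 2^n: 2, 4, 8, 6 (period 4).
2182 mod 4 = 2, so the last digit matches 2^2 = 4.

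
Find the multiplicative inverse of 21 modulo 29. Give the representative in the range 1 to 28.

18

29 = 1·21 + 8
21 = 2·8 + 5
8 = 1·5 + 3
5 = 1·3 + 2
3 = 1·2 + 1
2 = 2·1 + 0
Back-substituting gives 21·18 ≡ 1 (mod 29).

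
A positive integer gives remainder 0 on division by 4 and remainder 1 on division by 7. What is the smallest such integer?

x ≡ 0 (mod 4) gives x ∈ {0, 4, 8}.
The first of these with x mod 7 = 1 is 8.

8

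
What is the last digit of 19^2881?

Last digits of 9^n: 9, 1 (period 2).
2881 leaves remainder 1 on division by 2, so 19^2881 ends in 9.

9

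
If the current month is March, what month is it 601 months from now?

Dividing 601 by 12 gives quotient 50 and remainder 1.
March + 1 month → April.

April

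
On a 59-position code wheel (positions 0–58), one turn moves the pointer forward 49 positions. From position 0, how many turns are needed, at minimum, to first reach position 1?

53

49·53 = 2597 = 44·59 + 1, so 49⁻¹ ≡ 53 (mod 59).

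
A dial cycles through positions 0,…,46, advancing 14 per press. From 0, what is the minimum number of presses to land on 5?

The inverse of 14 mod 47 is 37 (since 14·37 = 518 ≡ 1).
So x ≡ 37·5 = 185 ≡ 44 (mod 47).
Check: 14·44 = 616 = 13·47 + 5.

44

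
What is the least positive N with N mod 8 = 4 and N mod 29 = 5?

92

x ≡ 4 (mod 8) gives x ∈ {4, 12, 20, 28, 36, 44, 52, 60, …}.
The first of these with x mod 29 = 5 is 92.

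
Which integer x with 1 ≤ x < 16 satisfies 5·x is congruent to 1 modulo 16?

5·13 = 65 = 4·16 + 1, so 5⁻¹ ≡ 13 (mod 16).

13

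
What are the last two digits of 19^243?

By repeated squaring mod 100: 19^1≡19, 19^2≡61, 19^4≡21, 19^8≡41, 19^16≡81, 19^32≡61, 19^64≡21, 19^128≡41.
Since 243 = 1 + 2 + 16 + 32 + 64 + 128 in binary, 19^243 ≡ 19·61·81·61·21·41 ≡ 59 (mod 100).

59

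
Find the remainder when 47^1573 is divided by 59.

13

Successive squares of 47 mod 59: 47^1≡47, 47^2≡26, 47^4≡27, 47^8≡21, 47^16≡28, 47^32≡17, 47^64≡53, 47^128≡36, 47^256≡57, 47^512≡4, 47^1024≡16.
Since 1573 = 1 + 4 + 32 + 512 + 1024 in binary, 47^1573 ≡ 47·27·17·4·16 ≡ 13 (mod 59).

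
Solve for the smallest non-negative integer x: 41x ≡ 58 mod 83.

41⁻¹ ≡ 81 (mod 83) because 41·81 = 3321 = 40·83 + 1.
So x ≡ 81·58 = 4698 ≡ 50 (mod 83).

50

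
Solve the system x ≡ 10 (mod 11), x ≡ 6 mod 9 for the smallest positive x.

87

x ≡ 6 (mod 9) gives x ∈ {6, 15, 24, 33, 42, 51, 60, 69, …}.
The first of these with x mod 11 = 10 is 87.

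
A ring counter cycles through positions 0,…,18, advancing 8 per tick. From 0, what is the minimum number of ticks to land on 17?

8⁻¹ ≡ 12 (mod 19) because 8·12 = 96 = 5·19 + 1.
Multiplying both sides by 12: x ≡ 12·17 = 204 ≡ 14 (mod 19).

14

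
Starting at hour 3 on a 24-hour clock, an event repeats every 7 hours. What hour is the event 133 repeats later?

22

133·7 = 931.
Dividing 931 by 24 gives quotient 38 and remainder 19.
(3 + 19) mod 24 = 22.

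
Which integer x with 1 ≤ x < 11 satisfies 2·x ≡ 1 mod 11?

6

11 = 5·2 + 1
2 = 2·1 + 0
Back-substituting gives 2·6 ≡ 1 (mod 11).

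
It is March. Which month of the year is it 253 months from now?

April

253 = 21·12 + 1, so 253 mod 12 = 1.
March + 1 month → April.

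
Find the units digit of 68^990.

4

The units digit of 68^n cycles with period 4: 8, 4, 2, 6, …
990 leaves remainder 2 on division by 4, so 68^990 ends in 4.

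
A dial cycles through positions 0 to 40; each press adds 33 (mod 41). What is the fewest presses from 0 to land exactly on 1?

33·5 = 165 = 4·41 + 1, so 33⁻¹ ≡ 5 (mod 41).

5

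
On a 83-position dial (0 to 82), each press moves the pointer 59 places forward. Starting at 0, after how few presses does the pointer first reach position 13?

79

59⁻¹ ≡ 38 (mod 83) because 59·38 = 2242 = 27·83 + 1.
So x ≡ 38·13 = 494 ≡ 79 (mod 83).
Check: 59·79 = 4661 = 56·83 + 13.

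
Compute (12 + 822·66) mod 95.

822·66 = 54252.
54252 mod 95 = 7 (since 571·95 = 54245).
(12 + 7) mod 95 = 19.

19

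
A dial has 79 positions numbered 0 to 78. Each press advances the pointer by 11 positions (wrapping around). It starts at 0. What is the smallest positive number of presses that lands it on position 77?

The inverse of 11 mod 79 is 36 (since 11·36 = 396 ≡ 1).
Multiplying both sides by 36: x ≡ 36·77 = 2772 ≡ 7 (mod 79).

7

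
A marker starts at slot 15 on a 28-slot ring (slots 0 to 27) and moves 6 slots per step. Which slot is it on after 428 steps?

7

428·6 = 2568.
2568 − 91·28 = 20, so 2568 ≡ 20 (mod 28).
(15 + 20) mod 28 = 7.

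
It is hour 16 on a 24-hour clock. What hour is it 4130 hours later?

18

Dividing 4130 by 24 gives quotient 172 and remainder 2.
(16 + 2) mod 24 = 18.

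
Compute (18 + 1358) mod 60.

1358 = 22·60 + 38, so 1358 mod 60 = 38.
(18 + 38) mod 60 = 56.

56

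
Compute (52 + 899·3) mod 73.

48

899·3 = 2697.
2697 mod 73 = 69 (since 36·73 = 2628).
(52 + 69) mod 73 = 48.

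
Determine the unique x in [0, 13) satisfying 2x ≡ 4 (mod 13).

The inverse of 2 mod 13 is 7 (since 2·7 = 14 ≡ 1).
So x ≡ 7·4 = 28 ≡ 2 (mod 13).

2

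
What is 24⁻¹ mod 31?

22

24·22 = 528 = 17·31 + 1, so 24⁻¹ ≡ 22 (mod 31).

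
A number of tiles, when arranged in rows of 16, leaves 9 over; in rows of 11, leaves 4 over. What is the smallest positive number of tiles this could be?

169

x ≡ 4 (mod 11) gives x ∈ {4, 15, 26, 37, 48, 59, 70, 81, …}.
The first of these with x mod 16 = 9 is 169.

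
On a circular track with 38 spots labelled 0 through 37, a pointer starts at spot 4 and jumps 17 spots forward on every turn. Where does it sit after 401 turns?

401·17 = 6817.
6817 mod 38 = 15 (since 179·38 = 6802).
(4 + 15) mod 38 = 19.

19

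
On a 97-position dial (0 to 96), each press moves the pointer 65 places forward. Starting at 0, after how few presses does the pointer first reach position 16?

65⁻¹ ≡ 3 (mod 97) because 65·3 = 195 = 2·97 + 1.
So x ≡ 3·16 = 48 ≡ 48 (mod 97).

48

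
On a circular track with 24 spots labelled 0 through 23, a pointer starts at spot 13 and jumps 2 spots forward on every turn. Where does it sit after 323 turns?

323·2 = 646.
646 − 26·24 = 22, so 646 ≡ 22 (mod 24).
(13 + 22) mod 24 = 11.

11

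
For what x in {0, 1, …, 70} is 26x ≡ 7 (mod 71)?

The inverse of 26 mod 71 is 41 (since 26·41 = 1066 ≡ 1).
Multiplying both sides by 41: x ≡ 41·7 = 287 ≡ 3 (mod 71).

3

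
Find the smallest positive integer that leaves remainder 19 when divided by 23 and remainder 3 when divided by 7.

x ≡ 3 (mod 7) gives x ∈ {3, 10, 17, 24, 31, 38, 45, 52, …}.
The first of these with x mod 23 = 19 is 157.

157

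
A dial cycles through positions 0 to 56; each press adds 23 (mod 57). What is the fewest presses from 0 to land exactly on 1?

5

57 = 2·23 + 11
23 = 2·11 + 1
11 = 11·1 + 0
Back-substituting gives 23·5 ≡ 1 (mod 57).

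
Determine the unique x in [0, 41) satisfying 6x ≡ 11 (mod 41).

36

The inverse of 6 mod 41 is 7 (since 6·7 = 42 ≡ 1).
So x ≡ 7·11 = 77 ≡ 36 (mod 41).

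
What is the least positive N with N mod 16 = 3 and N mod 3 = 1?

19

x ≡ 1 (mod 3) gives x ∈ {1, 4, 7, 10, 13, 16, 19}.
The first of these with x mod 16 = 3 is 19.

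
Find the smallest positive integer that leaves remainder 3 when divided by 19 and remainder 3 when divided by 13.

3

Since 13·3 ≡ 1 (mod 19), take x = 3 + 13·((3−3)·3 mod 19) = 3 + 13·0 = 3.
Check: 3 mod 19 = 3, 3 mod 13 = 3.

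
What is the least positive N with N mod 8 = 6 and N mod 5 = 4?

Since 5·5 ≡ 1 (mod 8), take x = 4 + 5·((6−4)·5 mod 8) = 4 + 5·2 = 14.
Check: 14 mod 8 = 6, 14 mod 5 = 4.

14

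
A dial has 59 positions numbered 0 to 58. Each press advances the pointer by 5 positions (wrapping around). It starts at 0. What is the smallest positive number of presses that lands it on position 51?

22

5⁻¹ ≡ 12 (mod 59) because 5·12 = 60 = 1·59 + 1.
Multiplying both sides by 12: x ≡ 12·51 = 612 ≡ 22 (mod 59).
Check: 5·22 = 110 = 1·59 + 51.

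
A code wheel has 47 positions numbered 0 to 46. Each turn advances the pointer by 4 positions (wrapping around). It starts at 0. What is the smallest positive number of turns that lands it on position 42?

34

4⁻¹ ≡ 12 (mod 47) because 4·12 = 48 = 1·47 + 1.
So x ≡ 12·42 = 504 ≡ 34 (mod 47).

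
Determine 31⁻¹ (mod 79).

51

79 = 2·31 + 17
31 = 1·17 + 14
17 = 1·14 + 3
14 = 4·3 + 2
3 = 1·2 + 1
2 = 2·1 + 0
Back-substituting gives 31·51 ≡ 1 (mod 79).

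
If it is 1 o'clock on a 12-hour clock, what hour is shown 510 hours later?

7

510 = 42·12 + 6, so 510 mod 12 = 6.
1 + 6 → 7 on a 12-hour dial.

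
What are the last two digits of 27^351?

23

Square-and-reduce mod 100: 27^1≡27, 27^2≡29, 27^4≡41, 27^8≡81, 27^16≡61, 27^32≡21, 27^64≡41, 27^128≡81, 27^256≡61.
Since 351 = 1 + 2 + 4 + 8 + 16 + 64 + 256 in binary, 27^351 ≡ 27·29·41·81·61·41·61 ≡ 23 (mod 100).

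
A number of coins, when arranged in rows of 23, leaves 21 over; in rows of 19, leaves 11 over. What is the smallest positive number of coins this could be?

182

Since 19·17 ≡ 1 (mod 23), take x = 11 + 19·((21−11)·17 mod 23) = 11 + 19·9 = 182.
Check: 182 mod 23 = 21, 182 mod 19 = 11.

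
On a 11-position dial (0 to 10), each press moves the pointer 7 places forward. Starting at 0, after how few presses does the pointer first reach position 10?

3

7⁻¹ ≡ 8 (mod 11) because 7·8 = 56 = 5·11 + 1.
Multiplying both sides by 8: x ≡ 8·10 = 80 ≡ 3 (mod 11).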